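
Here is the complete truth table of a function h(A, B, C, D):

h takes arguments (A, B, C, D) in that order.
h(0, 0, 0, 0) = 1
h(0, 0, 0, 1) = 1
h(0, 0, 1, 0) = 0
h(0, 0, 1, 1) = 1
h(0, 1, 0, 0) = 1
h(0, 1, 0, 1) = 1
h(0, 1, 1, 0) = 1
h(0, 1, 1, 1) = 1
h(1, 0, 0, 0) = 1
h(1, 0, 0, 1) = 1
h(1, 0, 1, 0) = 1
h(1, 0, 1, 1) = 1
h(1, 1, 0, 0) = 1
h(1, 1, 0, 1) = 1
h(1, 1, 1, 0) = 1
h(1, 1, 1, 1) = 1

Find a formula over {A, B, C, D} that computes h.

h(A, B, C, D) = not (((not A and not B) and C) and not D)

h is 0 on exactly one input, (0,0,1,0), whose minterm is ¬A·¬B·C·¬D. So h is the negation of that single conjunction.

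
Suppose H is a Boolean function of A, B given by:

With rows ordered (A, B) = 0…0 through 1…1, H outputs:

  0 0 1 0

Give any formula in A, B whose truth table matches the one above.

H(A, B) = A and not B

H is 1 on exactly one input, (1,0), whose minterm is A·¬B. So H is just that conjunction.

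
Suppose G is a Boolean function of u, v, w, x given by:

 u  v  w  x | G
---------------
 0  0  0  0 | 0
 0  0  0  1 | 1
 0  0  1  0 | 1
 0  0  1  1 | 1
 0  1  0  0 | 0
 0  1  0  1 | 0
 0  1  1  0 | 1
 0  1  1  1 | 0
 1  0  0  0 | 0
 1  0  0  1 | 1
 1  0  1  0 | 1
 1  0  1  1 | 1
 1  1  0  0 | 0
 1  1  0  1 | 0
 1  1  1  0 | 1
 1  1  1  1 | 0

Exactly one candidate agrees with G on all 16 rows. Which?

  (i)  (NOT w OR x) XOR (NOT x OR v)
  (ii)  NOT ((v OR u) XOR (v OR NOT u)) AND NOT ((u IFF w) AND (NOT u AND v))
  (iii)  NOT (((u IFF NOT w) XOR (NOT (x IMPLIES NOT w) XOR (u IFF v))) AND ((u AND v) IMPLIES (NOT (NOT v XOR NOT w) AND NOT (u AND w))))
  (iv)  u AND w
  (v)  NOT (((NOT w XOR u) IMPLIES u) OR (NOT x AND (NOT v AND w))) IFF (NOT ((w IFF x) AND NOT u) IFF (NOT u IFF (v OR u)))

i

(ii): at (0,0,0,1) it gives 0, but G = 1 — eliminated.
(iii): at (0,0,0,1) it gives 0, but G = 1 — eliminated.
(iv): at (0,0,0,1) it gives 0, but G = 1 — eliminated.
(v): at (0,0,0,0) it gives 1, but G = 0 — eliminated.
Only (i) survives; checking it on all 16 rows confirms it matches G.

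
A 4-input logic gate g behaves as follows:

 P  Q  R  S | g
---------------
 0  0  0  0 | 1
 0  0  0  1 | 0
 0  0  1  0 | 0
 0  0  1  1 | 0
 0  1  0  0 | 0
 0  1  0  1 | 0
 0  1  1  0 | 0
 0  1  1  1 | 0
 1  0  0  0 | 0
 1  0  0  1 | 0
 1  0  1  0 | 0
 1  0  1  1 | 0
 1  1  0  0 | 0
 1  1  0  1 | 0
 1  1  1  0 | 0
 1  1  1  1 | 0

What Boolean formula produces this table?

g(P, Q, R, S) = (((P + Q) + R) + S)'

The output is 1 only when every input is 0 — NOR of all inputs.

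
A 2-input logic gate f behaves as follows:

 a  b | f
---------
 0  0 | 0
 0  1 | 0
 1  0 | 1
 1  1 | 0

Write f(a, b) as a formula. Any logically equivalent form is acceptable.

Only row (1,0) gives 1. That row's minterm a·¬b is f directly.

f(a, b) = a · b'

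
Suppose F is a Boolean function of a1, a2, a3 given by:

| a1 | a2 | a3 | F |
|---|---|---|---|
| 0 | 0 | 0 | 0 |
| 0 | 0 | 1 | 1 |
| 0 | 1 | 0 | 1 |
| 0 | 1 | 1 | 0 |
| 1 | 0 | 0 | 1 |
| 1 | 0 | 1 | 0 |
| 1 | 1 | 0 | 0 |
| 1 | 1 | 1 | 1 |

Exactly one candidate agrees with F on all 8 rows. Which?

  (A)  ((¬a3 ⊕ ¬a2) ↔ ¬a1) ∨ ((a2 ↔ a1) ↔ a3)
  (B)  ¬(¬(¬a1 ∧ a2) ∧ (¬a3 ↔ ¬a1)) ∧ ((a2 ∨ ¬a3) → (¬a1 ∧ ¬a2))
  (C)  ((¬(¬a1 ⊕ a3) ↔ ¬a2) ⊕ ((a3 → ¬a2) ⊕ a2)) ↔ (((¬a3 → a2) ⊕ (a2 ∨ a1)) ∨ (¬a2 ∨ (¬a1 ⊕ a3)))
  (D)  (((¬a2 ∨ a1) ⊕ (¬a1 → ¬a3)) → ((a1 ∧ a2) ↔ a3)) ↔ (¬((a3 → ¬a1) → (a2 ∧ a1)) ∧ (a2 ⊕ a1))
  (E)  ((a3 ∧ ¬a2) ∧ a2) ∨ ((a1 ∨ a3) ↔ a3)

A

(B): at (0,1,0) it gives 0, but F = 1 — eliminated.
(C): at (0,0,0) it gives 1, but F = 0 — eliminated.
(D): at (0,1,1) it gives 1, but F = 0 — eliminated.
(E): at (0,0,0) it gives 1, but F = 0 — eliminated.
(A) is the remaining candidate, and it agrees with F on all 8 inputs.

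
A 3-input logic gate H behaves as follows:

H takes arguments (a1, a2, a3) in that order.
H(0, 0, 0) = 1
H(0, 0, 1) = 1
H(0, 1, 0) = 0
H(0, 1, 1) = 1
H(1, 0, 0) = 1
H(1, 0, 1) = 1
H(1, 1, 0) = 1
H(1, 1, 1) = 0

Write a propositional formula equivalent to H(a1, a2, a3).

H(a1, a2, a3) = ¬(((¬a1 ∧ a2) ∧ ¬a3) ∨ ((a1 ∧ a2) ∧ a3))

The 0-rows are (0,1,0), (1,1,1). Take each as a conjunction (¬a1·a2·¬a3, a1·a2·a3), form their disjunction, and complement — that gives a formula that is 1 everywhere H is.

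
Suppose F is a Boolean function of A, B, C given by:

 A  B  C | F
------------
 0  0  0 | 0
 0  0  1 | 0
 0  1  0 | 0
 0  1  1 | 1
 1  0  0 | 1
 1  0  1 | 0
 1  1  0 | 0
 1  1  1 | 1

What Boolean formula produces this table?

F(A, B, C) = (((NOT A AND B) AND C) OR ((A AND NOT B) AND NOT C)) OR ((A AND B) AND C)

F=1 on 3 inputs: (0,1,1), (1,0,0), (1,1,1). Reading each as a conjunction of literals (¬A·B·C, A·¬B·¬C, A·B·C) and taking the OR gives the canonical DNF.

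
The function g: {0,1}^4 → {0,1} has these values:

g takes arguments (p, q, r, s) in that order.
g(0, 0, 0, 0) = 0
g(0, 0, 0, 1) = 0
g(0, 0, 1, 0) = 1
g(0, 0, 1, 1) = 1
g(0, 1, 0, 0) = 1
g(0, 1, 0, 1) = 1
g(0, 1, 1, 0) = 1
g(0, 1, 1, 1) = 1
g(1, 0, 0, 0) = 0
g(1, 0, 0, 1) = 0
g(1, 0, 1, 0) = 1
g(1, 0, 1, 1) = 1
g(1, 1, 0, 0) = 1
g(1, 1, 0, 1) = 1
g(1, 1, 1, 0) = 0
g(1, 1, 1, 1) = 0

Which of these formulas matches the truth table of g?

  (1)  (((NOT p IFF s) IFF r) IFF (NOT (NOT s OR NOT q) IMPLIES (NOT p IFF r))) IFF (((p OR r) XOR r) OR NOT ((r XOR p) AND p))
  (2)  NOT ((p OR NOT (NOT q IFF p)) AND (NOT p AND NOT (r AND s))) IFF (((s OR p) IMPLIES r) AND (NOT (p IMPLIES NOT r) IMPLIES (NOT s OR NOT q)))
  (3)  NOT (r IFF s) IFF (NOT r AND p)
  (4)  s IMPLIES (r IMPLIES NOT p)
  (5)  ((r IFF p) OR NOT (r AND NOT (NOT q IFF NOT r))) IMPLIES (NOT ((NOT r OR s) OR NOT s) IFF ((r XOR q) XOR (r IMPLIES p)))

5

(1) disagrees with g on (0,0,0,0) (formula → 1, table → 0); rule it out.
(2) disagrees with g on (0,0,0,1) (formula → 1, table → 0); rule it out.
(3) disagrees with g on (0,0,0,0) (formula → 1, table → 0); rule it out.
(4) disagrees with g on (0,0,0,0) (formula → 1, table → 0); rule it out.
That leaves (5). Evaluating it on every row reproduces the table of g exactly.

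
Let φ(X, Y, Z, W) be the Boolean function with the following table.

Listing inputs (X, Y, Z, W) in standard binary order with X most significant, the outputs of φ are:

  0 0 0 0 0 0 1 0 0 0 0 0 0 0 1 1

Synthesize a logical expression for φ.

φ(X, Y, Z, W) = ((((NOT X AND Y) AND Z) AND NOT W) OR (((X AND Y) AND Z) AND NOT W)) OR (((X AND Y) AND Z) AND W)

φ=1 on 3 inputs: (0,1,1,0), (1,1,1,0), (1,1,1,1). Reading each as a conjunction of literals (¬X·Y·Z·¬W, X·Y·Z·¬W, X·Y·Z·W) and taking the OR gives the canonical DNF.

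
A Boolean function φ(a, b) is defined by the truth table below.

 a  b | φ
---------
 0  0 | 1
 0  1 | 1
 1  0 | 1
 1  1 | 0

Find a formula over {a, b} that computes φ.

Only row (1,1) gives 0. So φ is 1 everywhere except there — the complement of the minterm a·b.

φ(a, b) = ~(a & b)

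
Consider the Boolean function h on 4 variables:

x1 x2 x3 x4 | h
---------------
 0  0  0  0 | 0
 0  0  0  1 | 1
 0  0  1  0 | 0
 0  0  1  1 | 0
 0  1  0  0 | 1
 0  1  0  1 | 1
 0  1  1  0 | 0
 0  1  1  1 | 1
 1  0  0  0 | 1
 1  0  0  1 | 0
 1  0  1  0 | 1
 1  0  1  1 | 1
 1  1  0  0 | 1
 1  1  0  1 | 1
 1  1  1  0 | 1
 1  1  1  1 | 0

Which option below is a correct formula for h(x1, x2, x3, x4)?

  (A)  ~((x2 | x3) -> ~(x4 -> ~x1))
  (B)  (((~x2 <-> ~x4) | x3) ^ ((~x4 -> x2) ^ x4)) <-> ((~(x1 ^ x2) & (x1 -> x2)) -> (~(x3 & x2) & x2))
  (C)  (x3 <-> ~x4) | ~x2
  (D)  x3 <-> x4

B

(A) fails at (0,0,0,1): the formula yields 0, h is 1.
(C) fails at (0,0,0,0): the formula yields 1, h is 0.
(D) fails at (0,0,0,0): the formula yields 1, h is 0.
That leaves (B). Evaluating it on every row reproduces the table of h exactly.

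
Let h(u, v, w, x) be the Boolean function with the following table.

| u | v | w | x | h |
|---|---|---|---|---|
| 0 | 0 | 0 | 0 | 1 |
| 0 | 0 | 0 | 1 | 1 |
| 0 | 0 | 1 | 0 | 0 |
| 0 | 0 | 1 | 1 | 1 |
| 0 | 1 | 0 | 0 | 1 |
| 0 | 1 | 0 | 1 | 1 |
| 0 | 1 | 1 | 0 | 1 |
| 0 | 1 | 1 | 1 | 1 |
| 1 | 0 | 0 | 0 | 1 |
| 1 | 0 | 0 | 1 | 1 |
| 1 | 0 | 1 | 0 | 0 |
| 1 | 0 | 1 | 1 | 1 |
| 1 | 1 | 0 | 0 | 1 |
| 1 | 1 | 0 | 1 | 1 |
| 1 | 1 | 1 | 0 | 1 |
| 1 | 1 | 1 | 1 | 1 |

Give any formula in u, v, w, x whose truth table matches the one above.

h(u, v, w, x) = ¬((((¬u ∧ ¬v) ∧ w) ∧ ¬x) ∨ (((u ∧ ¬v) ∧ w) ∧ ¬x))

There are just 2 zero rows: (0,0,1,0), (1,0,1,0). Their minterms are ¬u·¬v·w·¬x, u·¬v·w·¬x; the OR of those covers precisely the 0-outputs, and negating it yields h.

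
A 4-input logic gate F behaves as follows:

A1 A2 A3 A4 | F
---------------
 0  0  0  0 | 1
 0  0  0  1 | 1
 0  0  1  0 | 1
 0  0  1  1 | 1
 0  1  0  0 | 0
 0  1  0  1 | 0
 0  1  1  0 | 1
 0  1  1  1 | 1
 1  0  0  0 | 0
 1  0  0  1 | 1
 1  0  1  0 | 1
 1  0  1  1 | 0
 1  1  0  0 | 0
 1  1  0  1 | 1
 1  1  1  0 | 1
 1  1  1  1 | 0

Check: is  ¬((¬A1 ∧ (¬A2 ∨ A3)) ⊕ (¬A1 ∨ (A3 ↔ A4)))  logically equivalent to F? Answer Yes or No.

Check the formula against F row by row:
  A1=0, A2=0, A3=0, A4=0: formula gives 1, F = 1 ✓
  A1=0, A2=0, A3=0, A4=1: formula gives 1, F = 1 ✓
  A1=0, A2=0, A3=1, A4=0: formula gives 1, F = 1 ✓
  A1=0, A2=0, A3=1, A4=1: formula gives 1, F = 1 ✓
  …and likewise for the remaining 12 rows.
No disagreement on any input; they are logically equivalent.

Yes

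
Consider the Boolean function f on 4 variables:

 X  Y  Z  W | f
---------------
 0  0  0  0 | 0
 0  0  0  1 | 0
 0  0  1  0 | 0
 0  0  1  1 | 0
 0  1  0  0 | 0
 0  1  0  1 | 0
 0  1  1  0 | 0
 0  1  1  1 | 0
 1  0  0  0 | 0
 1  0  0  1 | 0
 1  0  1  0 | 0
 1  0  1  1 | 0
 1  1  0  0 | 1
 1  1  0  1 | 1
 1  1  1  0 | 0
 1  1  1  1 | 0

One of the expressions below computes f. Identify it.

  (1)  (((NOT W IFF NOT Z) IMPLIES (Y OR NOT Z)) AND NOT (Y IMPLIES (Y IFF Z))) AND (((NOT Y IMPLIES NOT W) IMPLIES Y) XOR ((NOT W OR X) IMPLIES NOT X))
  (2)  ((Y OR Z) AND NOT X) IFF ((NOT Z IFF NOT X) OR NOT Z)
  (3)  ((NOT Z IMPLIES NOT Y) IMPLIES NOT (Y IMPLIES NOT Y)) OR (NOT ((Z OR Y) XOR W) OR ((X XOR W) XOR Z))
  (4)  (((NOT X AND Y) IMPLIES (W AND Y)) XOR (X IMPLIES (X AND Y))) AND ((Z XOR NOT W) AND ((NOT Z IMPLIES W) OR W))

(2) fails at (0,1,0,0): the formula yields 1, f is 0.
(3) fails at (0,0,0,0): the formula yields 1, f is 0.
(4) fails at (1,0,1,1): the formula yields 1, f is 0.
Only (1) survives; checking it on all 16 rows confirms it matches f.

1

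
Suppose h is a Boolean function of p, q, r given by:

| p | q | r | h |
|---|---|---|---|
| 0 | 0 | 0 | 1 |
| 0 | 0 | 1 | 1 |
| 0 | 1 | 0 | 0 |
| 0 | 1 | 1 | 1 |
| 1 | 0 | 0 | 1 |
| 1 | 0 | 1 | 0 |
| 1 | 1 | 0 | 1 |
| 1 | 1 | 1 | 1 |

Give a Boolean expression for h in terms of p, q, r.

h(p, q, r) = not (((not p and q) and not r) or ((p and not q) and r))

h is 0 on only 2 rows — (0,1,0), (1,0,1). Writing each as a minterm (¬p·q·¬r, p·¬q·r) and OR-ing them characterizes exactly where h=0, so h is the negation of that disjunction.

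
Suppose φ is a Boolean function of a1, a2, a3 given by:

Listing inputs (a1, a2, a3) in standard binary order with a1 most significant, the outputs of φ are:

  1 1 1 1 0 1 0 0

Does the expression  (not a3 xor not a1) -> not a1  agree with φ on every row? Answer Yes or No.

No

Evaluate (not a3 xor not a1) -> not a1 on each row and compare to φ:
  a1=0, a2=0, a3=0: formula gives 1, φ = 1 ✓
  a1=0, a2=0, a3=1: formula gives 1, φ = 1 ✓
  a1=0, a2=1, a3=0: formula gives 1, φ = 1 ✓
  a1=0, a2=1, a3=1: formula gives 1, φ = 1 ✓
  a1=1, a2=0, a3=0: formula gives 0, φ = 0 ✓
  …
  a1=1, a2=1, a3=1: formula gives 1, but φ = 0 ✗
A single disagreement suffices: at (1,1,1) they differ, so the formula does not compute φ.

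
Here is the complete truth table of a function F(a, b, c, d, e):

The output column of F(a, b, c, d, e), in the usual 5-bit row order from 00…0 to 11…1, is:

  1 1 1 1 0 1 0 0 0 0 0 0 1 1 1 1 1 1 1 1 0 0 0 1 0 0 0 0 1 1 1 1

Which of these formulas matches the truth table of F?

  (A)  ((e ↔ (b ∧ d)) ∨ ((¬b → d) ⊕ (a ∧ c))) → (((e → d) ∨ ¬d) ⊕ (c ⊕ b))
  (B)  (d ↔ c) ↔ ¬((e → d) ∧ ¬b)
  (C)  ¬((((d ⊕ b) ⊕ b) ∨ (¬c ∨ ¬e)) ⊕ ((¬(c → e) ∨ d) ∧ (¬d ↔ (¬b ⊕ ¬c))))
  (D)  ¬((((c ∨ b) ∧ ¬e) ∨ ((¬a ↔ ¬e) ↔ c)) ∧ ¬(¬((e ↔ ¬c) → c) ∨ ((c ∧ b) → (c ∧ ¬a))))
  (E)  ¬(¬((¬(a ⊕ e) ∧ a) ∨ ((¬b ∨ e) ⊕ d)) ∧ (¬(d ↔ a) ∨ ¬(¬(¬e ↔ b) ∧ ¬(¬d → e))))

(B) fails at (0,0,0,0,0): the formula yields 0, F is 1.
(C) fails at (0,0,0,0,0): the formula yields 0, F is 1.
(D) fails at (0,0,1,0,0): the formula yields 1, F is 0.
(E) fails at (0,0,0,1,0): the formula yields 0, F is 1.
That leaves (A). Evaluating it on every row reproduces the table of F exactly.

A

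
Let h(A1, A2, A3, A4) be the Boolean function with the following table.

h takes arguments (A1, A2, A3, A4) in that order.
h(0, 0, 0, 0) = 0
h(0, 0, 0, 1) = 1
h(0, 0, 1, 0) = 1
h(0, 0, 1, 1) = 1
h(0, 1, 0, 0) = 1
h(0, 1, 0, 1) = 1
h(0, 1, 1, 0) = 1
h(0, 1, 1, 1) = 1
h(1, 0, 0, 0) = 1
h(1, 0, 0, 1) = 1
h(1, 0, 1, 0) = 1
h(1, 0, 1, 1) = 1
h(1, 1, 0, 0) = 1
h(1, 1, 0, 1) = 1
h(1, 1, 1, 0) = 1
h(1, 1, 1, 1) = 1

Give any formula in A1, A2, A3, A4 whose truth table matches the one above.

The output is 1 whenever at least one input is 1 — the OR of all inputs.

h(A1, A2, A3, A4) = ((A1 | A2) | A3) | A4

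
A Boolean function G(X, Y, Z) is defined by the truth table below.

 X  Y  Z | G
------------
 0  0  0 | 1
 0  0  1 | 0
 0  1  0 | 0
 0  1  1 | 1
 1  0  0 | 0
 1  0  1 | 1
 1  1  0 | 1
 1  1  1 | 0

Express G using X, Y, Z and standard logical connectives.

The output is 1 exactly when an even number of inputs are 1 — the complement of 3-way XOR.

G(X, Y, Z) = ~((X ^ Y) ^ Z)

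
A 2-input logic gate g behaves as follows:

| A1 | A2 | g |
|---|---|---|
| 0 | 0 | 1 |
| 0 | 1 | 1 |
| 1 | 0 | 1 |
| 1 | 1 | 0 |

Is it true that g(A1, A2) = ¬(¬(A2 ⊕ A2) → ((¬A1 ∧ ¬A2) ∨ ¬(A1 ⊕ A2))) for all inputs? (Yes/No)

Test each input against both g and the formula:
  A1=0, A2=0: formula gives 0, but g = 1 ✗
Since they disagree at (0,0), the expression is not a correct formula for g.

No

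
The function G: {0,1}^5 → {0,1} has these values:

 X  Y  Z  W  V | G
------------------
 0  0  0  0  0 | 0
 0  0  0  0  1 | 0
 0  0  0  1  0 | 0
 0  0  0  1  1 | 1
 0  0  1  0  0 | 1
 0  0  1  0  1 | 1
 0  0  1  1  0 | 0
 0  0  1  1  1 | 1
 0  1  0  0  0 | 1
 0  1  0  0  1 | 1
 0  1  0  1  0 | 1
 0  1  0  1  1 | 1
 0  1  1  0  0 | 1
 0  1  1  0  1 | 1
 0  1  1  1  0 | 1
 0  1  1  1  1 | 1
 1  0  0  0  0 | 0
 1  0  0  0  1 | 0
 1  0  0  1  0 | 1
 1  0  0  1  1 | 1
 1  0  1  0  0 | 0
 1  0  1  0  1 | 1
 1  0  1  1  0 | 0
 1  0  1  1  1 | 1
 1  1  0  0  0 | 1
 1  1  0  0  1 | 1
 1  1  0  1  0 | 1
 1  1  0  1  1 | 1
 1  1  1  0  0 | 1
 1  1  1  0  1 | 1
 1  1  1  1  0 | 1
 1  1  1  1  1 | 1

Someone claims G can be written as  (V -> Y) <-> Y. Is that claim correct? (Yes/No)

Check the formula against G row by row:
  X=0, Y=0, Z=0, W=0, V=0: formula gives 0, G = 0 ✓
  X=0, Y=0, Z=0, W=0, V=1: formula gives 1, but G = 0 ✗
A single disagreement suffices: at (0,0,0,0,1) they differ, so the formula does not compute G.

No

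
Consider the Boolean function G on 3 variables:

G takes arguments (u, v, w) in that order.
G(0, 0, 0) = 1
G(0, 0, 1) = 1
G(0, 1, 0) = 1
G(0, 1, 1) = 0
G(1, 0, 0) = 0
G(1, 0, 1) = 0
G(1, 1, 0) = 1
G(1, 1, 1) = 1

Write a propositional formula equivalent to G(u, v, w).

G is 0 on only 3 rows — (0,1,1), (1,0,0), (1,0,1). Writing each as a minterm (¬u·v·w, u·¬v·¬w, u·¬v·w) and OR-ing them characterizes exactly where G=0, so G is the negation of that disjunction.

G(u, v, w) = ¬((((¬u ∧ v) ∧ w) ∨ ((u ∧ ¬v) ∧ ¬w)) ∨ ((u ∧ ¬v) ∧ w))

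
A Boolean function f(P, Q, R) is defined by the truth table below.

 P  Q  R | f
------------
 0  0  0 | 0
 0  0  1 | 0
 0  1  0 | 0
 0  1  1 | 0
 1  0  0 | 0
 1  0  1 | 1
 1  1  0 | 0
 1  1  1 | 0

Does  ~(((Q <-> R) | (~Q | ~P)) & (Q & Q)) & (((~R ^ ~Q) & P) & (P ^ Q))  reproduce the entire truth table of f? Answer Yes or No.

Check the formula against f row by row:
  P=0, Q=0, R=0: formula gives 0, f = 0 ✓
  P=0, Q=0, R=1: formula gives 0, f = 0 ✓
  P=0, Q=1, R=0: formula gives 0, f = 0 ✓
  P=0, Q=1, R=1: formula gives 0, f = 0 ✓
  P=1, Q=0, R=0: formula gives 0, f = 0 ✓
  …and likewise for the remaining 3 rows.
Every row agrees, so the formula is equivalent.

Yes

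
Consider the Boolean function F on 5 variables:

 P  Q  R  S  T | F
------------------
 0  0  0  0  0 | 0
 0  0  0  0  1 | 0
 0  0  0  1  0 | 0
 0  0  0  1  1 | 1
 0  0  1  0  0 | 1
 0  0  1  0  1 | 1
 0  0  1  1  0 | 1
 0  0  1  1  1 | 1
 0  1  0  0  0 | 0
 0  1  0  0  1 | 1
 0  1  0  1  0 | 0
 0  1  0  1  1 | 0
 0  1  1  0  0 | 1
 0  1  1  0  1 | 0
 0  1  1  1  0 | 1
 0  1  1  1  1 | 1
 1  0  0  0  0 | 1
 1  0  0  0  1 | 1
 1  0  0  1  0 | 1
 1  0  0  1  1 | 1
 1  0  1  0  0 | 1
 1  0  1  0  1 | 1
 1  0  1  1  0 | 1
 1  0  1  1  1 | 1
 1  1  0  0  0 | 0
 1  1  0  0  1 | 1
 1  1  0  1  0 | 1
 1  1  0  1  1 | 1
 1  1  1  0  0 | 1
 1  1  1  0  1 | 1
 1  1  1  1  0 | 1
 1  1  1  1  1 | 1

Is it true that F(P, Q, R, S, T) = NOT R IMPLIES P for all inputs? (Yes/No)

Test each input against both F and the formula:
  P=0, Q=0, R=0, S=0, T=0: formula gives 0, F = 0 ✓
  P=0, Q=0, R=0, S=0, T=1: formula gives 0, F = 0 ✓
  P=0, Q=0, R=0, S=1, T=0: formula gives 0, F = 0 ✓
  P=0, Q=0, R=0, S=1, T=1: formula gives 0, but F = 1 ✗
A single disagreement suffices: at (0,0,0,1,1) they differ, so the formula does not compute F.

No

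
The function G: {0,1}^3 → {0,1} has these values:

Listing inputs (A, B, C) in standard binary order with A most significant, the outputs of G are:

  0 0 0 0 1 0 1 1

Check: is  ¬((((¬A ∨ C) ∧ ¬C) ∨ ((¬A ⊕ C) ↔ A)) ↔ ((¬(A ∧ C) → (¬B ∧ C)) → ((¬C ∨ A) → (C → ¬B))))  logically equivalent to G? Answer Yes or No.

Test each input against both G and the formula:
  A=0, B=0, C=0: formula gives 0, G = 0 ✓
  A=0, B=0, C=1: formula gives 0, G = 0 ✓
  A=0, B=1, C=0: formula gives 0, G = 0 ✓
  A=0, B=1, C=1: formula gives 0, G = 0 ✓
  A=1, B=0, C=0: formula gives 1, G = 1 ✓
  … (the remaining 3 rows also agree.)
All 8 rows match — the expression computes G exactly.

Yes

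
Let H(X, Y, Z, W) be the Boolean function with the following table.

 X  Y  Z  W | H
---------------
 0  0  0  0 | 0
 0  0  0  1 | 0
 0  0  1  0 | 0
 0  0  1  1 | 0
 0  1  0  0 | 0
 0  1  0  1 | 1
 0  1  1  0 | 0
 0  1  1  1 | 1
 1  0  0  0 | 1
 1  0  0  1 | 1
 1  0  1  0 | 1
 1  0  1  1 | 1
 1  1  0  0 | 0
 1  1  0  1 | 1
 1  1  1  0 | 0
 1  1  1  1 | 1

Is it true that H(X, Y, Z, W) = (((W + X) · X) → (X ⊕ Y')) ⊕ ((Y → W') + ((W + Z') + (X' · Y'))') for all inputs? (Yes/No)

Yes

Test each input against both H and the formula:
  X=0, Y=0, Z=0, W=0: formula gives 0, H = 0 ✓
  X=0, Y=0, Z=0, W=1: formula gives 0, H = 0 ✓
  X=0, Y=0, Z=1, W=0: formula gives 0, H = 0 ✓
  X=0, Y=0, Z=1, W=1: formula gives 0, H = 0 ✓
  … (the remaining 12 rows also agree.)
No disagreement on any input; they are logically equivalent.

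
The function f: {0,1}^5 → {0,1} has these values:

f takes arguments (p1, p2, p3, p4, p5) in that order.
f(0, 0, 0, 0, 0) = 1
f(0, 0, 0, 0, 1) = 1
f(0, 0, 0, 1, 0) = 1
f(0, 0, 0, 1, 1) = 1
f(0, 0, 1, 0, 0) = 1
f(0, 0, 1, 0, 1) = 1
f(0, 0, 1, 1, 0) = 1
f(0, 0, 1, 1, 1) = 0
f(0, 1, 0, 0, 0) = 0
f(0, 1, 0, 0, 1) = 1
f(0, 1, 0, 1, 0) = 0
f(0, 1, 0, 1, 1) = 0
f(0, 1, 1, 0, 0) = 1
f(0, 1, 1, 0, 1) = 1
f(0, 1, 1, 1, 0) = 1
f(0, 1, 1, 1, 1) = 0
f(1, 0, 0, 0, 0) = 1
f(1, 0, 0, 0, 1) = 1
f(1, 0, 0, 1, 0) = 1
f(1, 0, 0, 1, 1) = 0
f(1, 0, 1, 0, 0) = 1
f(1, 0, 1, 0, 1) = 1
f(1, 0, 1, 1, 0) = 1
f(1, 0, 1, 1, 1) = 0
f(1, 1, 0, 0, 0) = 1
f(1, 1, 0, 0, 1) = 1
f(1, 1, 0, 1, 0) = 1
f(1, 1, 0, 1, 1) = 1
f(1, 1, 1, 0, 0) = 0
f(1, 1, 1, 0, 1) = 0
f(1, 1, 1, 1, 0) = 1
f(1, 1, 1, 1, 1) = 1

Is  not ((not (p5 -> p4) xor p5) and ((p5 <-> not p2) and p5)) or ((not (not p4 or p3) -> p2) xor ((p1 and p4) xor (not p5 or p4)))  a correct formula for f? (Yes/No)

No

Test each input against both f and the formula:
  p1=0, p2=0, p3=0, p4=0, p5=0: formula gives 1, f = 1 ✓
  p1=0, p2=0, p3=0, p4=0, p5=1: formula gives 1, f = 1 ✓
  p1=0, p2=0, p3=0, p4=1, p5=0: formula gives 1, f = 1 ✓
  p1=0, p2=0, p3=0, p4=1, p5=1: formula gives 1, f = 1 ✓
  …
  p1=0, p2=1, p3=0, p4=0, p5=0: formula gives 1, but f = 0 ✗
Row (0,1,0,0,0) is a counterexample, so the formula is not equivalent to f.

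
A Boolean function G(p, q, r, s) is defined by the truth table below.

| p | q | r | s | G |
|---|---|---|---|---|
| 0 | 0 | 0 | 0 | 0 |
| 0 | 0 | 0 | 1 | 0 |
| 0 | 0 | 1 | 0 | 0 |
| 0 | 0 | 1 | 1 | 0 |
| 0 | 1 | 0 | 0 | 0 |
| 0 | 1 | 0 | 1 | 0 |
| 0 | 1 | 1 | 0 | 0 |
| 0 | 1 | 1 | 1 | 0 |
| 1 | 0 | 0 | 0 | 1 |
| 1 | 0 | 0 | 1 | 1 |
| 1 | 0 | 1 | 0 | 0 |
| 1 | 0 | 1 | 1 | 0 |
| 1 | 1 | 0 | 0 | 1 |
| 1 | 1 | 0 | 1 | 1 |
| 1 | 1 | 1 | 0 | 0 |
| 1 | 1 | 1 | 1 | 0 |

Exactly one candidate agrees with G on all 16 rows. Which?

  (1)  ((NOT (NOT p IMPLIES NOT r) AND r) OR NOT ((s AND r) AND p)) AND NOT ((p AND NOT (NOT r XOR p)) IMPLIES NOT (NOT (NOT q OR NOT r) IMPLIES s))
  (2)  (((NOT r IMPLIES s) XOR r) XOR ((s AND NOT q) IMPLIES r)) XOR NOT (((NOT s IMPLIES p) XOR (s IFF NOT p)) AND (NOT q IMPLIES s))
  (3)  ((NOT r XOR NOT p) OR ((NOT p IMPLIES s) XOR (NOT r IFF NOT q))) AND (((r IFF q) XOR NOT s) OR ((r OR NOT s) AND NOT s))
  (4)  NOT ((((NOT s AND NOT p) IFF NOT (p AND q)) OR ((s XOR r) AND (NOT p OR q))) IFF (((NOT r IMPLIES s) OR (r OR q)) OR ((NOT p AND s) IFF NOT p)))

(2) fails at (0,1,0,1): the formula yields 1, G is 0.
(3) fails at (0,0,0,0): the formula yields 1, G is 0.
(4) fails at (0,0,0,0): the formula yields 1, G is 0.
That leaves (1). Evaluating it on every row reproduces the table of G exactly.

1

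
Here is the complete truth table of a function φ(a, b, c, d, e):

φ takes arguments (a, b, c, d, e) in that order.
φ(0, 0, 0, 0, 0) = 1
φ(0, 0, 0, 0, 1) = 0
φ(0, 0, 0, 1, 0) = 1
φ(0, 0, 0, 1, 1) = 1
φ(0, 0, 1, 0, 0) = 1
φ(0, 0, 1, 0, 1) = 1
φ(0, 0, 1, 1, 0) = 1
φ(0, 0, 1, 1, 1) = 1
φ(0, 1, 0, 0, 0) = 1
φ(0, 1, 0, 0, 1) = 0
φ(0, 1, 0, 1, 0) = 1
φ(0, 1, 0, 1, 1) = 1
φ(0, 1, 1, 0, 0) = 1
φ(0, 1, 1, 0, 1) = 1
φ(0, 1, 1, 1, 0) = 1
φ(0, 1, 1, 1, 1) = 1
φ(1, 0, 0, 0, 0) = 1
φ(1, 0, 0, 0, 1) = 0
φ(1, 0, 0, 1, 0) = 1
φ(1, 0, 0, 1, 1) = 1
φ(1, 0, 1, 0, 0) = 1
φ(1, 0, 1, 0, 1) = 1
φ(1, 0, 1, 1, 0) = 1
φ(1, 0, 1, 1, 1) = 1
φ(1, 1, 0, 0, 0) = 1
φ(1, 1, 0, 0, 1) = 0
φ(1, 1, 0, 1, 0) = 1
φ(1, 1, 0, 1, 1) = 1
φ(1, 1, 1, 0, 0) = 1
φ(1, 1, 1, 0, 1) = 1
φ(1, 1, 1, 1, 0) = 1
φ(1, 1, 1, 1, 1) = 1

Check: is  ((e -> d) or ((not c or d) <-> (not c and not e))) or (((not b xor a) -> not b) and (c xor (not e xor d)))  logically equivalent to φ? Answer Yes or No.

Yes

Test each input against both φ and the formula:
  a=0, b=0, c=0, d=0, e=0: formula gives 1, φ = 1 ✓
  a=0, b=0, c=0, d=0, e=1: formula gives 0, φ = 0 ✓
  a=0, b=0, c=0, d=1, e=0: formula gives 1, φ = 1 ✓
  a=0, b=0, c=0, d=1, e=1: formula gives 1, φ = 1 ✓
  … (the remaining 28 rows also agree.)
All 32 rows match — the expression computes φ exactly.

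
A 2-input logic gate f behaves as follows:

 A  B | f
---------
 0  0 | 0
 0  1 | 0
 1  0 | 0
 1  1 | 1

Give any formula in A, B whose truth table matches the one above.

The output is 1 only when every input is 1 — the AND of all inputs.

f(A, B) = A ∧ B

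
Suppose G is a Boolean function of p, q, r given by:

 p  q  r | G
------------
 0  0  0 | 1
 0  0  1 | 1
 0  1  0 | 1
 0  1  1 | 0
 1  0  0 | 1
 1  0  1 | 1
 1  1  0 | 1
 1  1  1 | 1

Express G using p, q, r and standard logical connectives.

G(p, q, r) = ¬((¬p ∧ q) ∧ r)

Only row (0,1,1) gives 0. So G is 1 everywhere except there — the complement of the minterm ¬p·q·r.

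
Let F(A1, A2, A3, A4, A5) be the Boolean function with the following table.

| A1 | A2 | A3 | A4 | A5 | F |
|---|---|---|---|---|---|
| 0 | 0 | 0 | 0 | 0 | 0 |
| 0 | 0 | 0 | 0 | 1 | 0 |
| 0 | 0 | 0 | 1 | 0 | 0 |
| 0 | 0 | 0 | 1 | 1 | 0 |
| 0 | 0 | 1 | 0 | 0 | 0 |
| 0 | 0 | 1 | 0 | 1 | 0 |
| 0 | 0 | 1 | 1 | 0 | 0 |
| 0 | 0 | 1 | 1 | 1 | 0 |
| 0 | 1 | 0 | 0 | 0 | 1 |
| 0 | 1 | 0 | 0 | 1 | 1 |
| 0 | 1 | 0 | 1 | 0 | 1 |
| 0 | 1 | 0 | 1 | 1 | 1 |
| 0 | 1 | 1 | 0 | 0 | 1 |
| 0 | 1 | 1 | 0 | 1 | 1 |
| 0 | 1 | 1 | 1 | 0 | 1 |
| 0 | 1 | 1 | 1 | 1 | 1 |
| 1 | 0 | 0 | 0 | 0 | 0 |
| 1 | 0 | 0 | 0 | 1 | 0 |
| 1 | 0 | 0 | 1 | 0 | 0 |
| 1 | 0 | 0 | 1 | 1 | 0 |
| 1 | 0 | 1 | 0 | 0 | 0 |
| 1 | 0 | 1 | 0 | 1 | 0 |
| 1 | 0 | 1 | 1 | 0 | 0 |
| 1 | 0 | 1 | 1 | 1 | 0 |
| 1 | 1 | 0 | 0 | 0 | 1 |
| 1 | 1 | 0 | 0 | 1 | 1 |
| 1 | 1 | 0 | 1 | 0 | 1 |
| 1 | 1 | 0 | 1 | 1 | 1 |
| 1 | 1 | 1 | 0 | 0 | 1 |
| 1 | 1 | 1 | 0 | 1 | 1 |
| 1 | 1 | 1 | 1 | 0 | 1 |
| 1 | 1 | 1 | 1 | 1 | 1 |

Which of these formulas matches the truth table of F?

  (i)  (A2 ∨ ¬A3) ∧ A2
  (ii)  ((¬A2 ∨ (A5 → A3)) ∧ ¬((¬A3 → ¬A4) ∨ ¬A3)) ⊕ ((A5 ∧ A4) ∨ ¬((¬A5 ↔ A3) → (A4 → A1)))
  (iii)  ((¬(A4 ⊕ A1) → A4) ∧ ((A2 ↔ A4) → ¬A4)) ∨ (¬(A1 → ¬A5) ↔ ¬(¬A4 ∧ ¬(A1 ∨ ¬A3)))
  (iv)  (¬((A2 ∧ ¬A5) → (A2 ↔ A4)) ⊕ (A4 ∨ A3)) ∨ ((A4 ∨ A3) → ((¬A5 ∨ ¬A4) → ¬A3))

i

(ii) disagrees with F on (0,0,0,1,1) (formula → 1, table → 0); rule it out.
(iii) disagrees with F on (0,0,0,1,0) (formula → 1, table → 0); rule it out.
(iv) disagrees with F on (0,0,0,0,0) (formula → 1, table → 0); rule it out.
(i) is the remaining candidate, and it agrees with F on all 32 inputs.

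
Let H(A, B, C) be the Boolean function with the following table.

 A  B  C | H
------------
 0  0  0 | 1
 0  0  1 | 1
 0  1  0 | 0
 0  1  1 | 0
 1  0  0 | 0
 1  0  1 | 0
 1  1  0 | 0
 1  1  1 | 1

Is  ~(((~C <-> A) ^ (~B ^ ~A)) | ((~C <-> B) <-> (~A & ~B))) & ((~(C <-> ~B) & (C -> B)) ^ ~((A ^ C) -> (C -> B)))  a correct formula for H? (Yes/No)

No

Check the formula against H row by row:
  A=0, B=0, C=0: formula gives 1, H = 1 ✓
  A=0, B=0, C=1: formula gives 0, but H = 1 ✗
Row (0,0,1) is a counterexample, so the formula is not equivalent to H.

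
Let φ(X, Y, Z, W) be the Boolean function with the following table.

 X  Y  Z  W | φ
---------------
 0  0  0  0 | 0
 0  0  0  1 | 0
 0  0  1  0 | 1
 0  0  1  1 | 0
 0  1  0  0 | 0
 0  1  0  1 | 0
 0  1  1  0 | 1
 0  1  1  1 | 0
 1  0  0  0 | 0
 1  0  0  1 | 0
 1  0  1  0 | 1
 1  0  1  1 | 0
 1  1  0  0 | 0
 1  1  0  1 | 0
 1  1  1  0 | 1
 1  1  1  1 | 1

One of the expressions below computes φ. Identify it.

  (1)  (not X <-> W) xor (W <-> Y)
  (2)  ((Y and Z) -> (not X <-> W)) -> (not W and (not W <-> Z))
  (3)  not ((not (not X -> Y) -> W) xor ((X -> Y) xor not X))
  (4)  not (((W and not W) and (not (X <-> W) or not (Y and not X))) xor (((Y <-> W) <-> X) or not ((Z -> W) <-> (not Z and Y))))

2

(1): at (0,0,0,0) it gives 1, but φ = 0 — eliminated.
(3): at (0,0,0,0) it gives 1, but φ = 0 — eliminated.
(4): at (0,1,0,1) it gives 1, but φ = 0 — eliminated.
Only (2) survives; checking it on all 16 rows confirms it matches φ.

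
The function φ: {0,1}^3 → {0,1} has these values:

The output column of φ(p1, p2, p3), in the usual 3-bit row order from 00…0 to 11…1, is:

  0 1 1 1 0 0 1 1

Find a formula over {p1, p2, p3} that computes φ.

φ is 0 on only 3 rows — (0,0,0), (1,0,0), (1,0,1). Writing each as a minterm (¬p1·¬p2·¬p3, p1·¬p2·¬p3, p1·¬p2·p3) and OR-ing them characterizes exactly where φ=0, so φ is the negation of that disjunction.

φ(p1, p2, p3) = not ((((not p1 and not p2) and not p3) or ((p1 and not p2) and not p3)) or ((p1 and not p2) and p3))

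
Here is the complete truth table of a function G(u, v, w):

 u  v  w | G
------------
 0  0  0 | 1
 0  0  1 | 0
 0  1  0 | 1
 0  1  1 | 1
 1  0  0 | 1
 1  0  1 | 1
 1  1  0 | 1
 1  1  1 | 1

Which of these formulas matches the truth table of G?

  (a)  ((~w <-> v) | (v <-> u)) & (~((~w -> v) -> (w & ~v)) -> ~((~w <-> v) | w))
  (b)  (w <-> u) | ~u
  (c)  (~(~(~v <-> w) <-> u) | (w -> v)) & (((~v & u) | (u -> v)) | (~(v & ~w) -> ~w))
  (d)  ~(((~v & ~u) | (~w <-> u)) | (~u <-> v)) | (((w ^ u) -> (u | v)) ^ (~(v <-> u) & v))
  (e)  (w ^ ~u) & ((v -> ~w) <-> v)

(a) disagrees with G on (0,0,1) (formula → 1, table → 0); rule it out.
(b) disagrees with G on (0,0,1) (formula → 1, table → 0); rule it out.
(d) disagrees with G on (0,1,0) (formula → 0, table → 1); rule it out.
(e) disagrees with G on (0,0,0) (formula → 0, table → 1); rule it out.
Only (c) survives; checking it on all 8 rows confirms it matches G.

c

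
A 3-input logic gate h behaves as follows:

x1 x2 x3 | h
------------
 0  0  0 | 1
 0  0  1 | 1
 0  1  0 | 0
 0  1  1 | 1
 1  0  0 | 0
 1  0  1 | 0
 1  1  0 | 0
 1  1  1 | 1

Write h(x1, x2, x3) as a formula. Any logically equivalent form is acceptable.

Collect the rows where h=1 — (0,0,0), (0,0,1), (0,1,1), (1,1,1) — and write one minterm per row: ¬x1·¬x2·¬x3, ¬x1·¬x2·x3, ¬x1·x2·x3, x1·x2·x3. Their union (logical OR) reproduces the table exactly.

h(x1, x2, x3) = ((((¬x1 ∧ ¬x2) ∧ ¬x3) ∨ ((¬x1 ∧ ¬x2) ∧ x3)) ∨ ((¬x1 ∧ x2) ∧ x3)) ∨ ((x1 ∧ x2) ∧ x3)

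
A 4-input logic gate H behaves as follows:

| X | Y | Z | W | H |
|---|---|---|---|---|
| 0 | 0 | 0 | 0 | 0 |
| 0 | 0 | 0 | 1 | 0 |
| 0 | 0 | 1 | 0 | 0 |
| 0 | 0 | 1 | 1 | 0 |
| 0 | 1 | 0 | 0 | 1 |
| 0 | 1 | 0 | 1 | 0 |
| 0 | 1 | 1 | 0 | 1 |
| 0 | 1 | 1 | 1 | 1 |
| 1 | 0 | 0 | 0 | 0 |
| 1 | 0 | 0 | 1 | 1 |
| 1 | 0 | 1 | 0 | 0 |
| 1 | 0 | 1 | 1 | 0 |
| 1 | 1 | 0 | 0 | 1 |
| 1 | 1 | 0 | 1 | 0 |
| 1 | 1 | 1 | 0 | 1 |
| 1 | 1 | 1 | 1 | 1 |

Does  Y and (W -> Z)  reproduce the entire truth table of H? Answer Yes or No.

Evaluate Y and (W -> Z) on each row and compare to H:
  X=0, Y=0, Z=0, W=0: formula gives 0, H = 0 ✓
  X=0, Y=0, Z=0, W=1: formula gives 0, H = 0 ✓
  X=0, Y=0, Z=1, W=0: formula gives 0, H = 0 ✓
  X=0, Y=0, Z=1, W=1: formula gives 0, H = 0 ✓
  …
  X=1, Y=0, Z=0, W=1: formula gives 0, but H = 1 ✗
A single disagreement suffices: at (1,0,0,1) they differ, so the formula does not compute H.

No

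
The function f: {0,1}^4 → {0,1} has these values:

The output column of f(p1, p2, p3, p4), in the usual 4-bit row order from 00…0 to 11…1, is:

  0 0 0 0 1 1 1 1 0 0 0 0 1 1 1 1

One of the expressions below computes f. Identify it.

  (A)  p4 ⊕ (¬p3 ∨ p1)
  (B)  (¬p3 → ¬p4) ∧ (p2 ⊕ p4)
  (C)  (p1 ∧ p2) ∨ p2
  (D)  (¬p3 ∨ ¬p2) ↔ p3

C

(A) fails at (0,0,0,0): the formula yields 1, f is 0.
(B) fails at (0,0,1,1): the formula yields 1, f is 0.
(D) fails at (0,0,1,0): the formula yields 1, f is 0.
That leaves (C). Evaluating it on every row reproduces the table of f exactly.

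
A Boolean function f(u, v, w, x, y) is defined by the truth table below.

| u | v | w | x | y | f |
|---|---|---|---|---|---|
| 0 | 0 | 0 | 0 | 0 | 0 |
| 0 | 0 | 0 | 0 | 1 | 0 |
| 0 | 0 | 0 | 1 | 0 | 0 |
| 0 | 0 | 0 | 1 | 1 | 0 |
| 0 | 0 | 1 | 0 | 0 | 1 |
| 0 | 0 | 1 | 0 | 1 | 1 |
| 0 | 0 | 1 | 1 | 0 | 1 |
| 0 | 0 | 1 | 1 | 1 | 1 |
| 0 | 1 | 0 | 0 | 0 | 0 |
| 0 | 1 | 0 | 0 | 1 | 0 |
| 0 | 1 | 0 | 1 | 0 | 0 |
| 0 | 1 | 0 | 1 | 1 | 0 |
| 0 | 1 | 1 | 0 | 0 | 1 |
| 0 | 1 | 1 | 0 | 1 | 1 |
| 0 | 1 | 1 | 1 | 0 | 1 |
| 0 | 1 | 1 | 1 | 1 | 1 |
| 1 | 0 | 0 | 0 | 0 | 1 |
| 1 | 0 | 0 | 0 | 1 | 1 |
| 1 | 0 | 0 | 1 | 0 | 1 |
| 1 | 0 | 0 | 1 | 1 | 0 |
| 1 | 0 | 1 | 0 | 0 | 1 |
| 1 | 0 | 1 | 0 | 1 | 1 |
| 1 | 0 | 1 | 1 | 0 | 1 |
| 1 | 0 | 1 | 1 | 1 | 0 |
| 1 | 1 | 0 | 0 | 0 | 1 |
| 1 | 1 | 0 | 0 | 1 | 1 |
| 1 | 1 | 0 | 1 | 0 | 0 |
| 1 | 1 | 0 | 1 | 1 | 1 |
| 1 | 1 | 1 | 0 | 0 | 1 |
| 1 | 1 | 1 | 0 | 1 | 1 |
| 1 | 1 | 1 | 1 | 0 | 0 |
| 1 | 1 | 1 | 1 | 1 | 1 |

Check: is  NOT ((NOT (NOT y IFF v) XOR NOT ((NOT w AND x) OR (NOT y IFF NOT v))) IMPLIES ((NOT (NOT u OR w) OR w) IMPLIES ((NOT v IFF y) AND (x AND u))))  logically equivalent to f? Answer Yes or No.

Yes

Check the formula against f row by row:
  u=0, v=0, w=0, x=0, y=0: formula gives 0, f = 0 ✓
  u=0, v=0, w=0, x=0, y=1: formula gives 0, f = 0 ✓
  u=0, v=0, w=0, x=1, y=0: formula gives 0, f = 0 ✓
  u=0, v=0, w=0, x=1, y=1: formula gives 0, f = 0 ✓
  …and likewise for the remaining 28 rows.
No disagreement on any input; they are logically equivalent.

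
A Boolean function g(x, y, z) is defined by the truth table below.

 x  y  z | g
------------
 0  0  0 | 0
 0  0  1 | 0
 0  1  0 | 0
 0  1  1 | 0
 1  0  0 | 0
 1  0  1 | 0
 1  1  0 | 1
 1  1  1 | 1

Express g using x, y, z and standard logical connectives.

g(x, y, z) = ((x · y) · z') + ((x · y) · z)

Collect the rows where g=1 — (1,1,0), (1,1,1) — and write one minterm per row: x·y·¬z, x·y·z. Their union (logical OR) reproduces the table exactly.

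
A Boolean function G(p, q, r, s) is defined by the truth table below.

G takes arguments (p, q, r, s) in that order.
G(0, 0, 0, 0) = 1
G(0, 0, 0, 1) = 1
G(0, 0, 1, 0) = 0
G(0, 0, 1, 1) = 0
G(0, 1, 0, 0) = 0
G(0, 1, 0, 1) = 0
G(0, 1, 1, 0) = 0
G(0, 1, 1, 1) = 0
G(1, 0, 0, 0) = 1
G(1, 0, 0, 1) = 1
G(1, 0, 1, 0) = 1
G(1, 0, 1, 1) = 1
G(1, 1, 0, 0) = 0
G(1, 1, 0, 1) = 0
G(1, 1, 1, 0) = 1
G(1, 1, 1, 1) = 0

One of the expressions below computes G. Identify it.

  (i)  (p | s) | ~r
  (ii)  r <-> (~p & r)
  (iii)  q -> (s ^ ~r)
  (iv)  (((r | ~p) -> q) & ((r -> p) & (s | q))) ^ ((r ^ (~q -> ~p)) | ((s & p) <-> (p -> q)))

iv

(i): at (0,0,1,1) it gives 1, but G = 0 — eliminated.
(ii): at (0,0,1,0) it gives 1, but G = 0 — eliminated.
(iii): at (0,0,1,0) it gives 1, but G = 0 — eliminated.
That leaves (iv). Evaluating it on every row reproduces the table of G exactly.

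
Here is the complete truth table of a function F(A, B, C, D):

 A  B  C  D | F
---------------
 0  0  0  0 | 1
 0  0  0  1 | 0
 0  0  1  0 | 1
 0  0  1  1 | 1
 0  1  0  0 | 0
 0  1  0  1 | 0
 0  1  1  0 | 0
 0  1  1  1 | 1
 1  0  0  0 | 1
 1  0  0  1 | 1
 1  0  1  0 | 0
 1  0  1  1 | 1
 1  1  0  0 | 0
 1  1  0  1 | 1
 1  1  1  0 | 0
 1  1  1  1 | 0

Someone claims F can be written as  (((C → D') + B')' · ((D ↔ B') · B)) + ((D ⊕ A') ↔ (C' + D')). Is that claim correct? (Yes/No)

Evaluate (((C → D') + B')' · ((D ↔ B') · B)) + ((D ⊕ A') ↔ (C' + D')) on each row and compare to F:
  A=0, B=0, C=0, D=0: formula gives 1, F = 1 ✓
  A=0, B=0, C=0, D=1: formula gives 0, F = 0 ✓
  A=0, B=0, C=1, D=0: formula gives 1, F = 1 ✓
  A=0, B=0, C=1, D=1: formula gives 1, F = 1 ✓
  A=0, B=1, C=0, D=0: formula gives 1, but F = 0 ✗
A single disagreement suffices: at (0,1,0,0) they differ, so the formula does not compute F.

No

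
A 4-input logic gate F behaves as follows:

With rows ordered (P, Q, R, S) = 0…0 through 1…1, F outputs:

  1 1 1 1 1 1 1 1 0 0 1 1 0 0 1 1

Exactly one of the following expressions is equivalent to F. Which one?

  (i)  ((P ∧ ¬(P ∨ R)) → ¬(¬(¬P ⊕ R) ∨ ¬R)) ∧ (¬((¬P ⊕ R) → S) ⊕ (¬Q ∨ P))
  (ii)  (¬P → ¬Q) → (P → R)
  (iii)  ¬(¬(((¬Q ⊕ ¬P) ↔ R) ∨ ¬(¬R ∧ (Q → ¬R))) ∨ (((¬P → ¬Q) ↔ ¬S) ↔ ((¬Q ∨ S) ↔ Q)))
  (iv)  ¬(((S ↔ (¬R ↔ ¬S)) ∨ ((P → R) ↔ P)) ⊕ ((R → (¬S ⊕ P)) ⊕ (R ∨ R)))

ii

(i) disagrees with F on (0,0,0,0) (formula → 0, table → 1); rule it out.
(iii) disagrees with F on (0,0,0,1) (formula → 0, table → 1); rule it out.
(iv) disagrees with F on (0,0,0,0) (formula → 0, table → 1); rule it out.
Only (ii) survives; checking it on all 16 rows confirms it matches F.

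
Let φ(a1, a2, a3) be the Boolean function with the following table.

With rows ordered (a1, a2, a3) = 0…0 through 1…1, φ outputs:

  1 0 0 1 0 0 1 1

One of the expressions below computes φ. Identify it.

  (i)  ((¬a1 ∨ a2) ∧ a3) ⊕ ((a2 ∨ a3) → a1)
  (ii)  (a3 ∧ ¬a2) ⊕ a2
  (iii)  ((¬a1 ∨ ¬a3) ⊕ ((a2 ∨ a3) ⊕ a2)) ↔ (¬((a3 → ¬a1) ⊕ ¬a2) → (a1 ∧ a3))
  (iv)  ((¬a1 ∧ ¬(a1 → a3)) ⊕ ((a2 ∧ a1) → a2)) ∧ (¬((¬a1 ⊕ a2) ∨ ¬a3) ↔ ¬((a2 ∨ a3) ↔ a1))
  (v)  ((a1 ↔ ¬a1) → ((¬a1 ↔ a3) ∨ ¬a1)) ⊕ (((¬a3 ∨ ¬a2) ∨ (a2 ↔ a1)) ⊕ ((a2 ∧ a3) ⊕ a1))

(i) disagrees with φ on (0,0,1) (formula → 1, table → 0); rule it out.
(ii) disagrees with φ on (0,0,0) (formula → 0, table → 1); rule it out.
(iii) disagrees with φ on (0,0,0) (formula → 0, table → 1); rule it out.
(v) disagrees with φ on (0,0,0) (formula → 0, table → 1); rule it out.
Only (iv) survives; checking it on all 8 rows confirms it matches φ.

iv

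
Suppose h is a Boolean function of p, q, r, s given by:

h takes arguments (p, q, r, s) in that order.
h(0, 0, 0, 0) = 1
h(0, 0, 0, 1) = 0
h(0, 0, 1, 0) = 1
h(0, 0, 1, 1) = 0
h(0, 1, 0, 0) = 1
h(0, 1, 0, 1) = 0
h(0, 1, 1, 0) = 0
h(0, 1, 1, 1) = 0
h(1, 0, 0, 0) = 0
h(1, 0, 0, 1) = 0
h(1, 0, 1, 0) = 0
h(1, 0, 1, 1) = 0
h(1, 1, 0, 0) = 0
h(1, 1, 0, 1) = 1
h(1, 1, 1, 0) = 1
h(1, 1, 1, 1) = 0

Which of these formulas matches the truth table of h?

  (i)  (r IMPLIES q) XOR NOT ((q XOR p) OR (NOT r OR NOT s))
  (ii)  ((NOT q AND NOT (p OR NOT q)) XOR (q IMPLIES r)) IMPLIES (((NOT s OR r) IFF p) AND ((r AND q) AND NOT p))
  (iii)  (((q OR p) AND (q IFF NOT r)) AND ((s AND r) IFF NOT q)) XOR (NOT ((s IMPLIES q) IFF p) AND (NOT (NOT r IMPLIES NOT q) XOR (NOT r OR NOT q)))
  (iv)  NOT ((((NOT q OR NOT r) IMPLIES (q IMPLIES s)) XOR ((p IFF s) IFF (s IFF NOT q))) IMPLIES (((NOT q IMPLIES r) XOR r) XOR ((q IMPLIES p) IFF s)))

(i) disagrees with h on (0,0,0,1) (formula → 1, table → 0); rule it out.
(ii) disagrees with h on (0,0,0,0) (formula → 0, table → 1); rule it out.
(iii) disagrees with h on (0,1,0,1) (formula → 1, table → 0); rule it out.
(iv) is the remaining candidate, and it agrees with h on all 16 inputs.

iv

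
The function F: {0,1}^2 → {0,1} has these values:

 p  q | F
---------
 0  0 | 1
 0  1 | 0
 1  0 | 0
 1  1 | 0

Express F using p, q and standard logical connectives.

The output is 1 only when every input is 0 — NOR of all inputs.

F(p, q) = (p + q)'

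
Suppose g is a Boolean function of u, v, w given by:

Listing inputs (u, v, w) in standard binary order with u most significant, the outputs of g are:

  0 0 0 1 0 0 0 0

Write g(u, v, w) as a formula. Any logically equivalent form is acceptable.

g(u, v, w) = (¬u ∧ v) ∧ w

g is 1 on exactly one input, (0,1,1), whose minterm is ¬u·v·w. So g is just that conjunction.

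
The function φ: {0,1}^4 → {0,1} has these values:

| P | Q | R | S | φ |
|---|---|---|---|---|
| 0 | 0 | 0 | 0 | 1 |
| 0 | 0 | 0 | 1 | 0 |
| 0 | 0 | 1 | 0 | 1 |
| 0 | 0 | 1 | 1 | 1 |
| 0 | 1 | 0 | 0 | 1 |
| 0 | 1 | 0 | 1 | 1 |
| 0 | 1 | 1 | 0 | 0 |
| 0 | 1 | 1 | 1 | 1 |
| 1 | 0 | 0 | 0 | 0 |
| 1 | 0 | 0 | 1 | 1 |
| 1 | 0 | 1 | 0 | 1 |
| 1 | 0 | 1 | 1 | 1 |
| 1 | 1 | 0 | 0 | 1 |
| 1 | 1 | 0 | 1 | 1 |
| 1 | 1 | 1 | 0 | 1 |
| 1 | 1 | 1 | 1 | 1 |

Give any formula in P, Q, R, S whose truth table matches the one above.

φ(P, Q, R, S) = NOT (((((NOT P AND NOT Q) AND NOT R) AND S) OR (((NOT P AND Q) AND R) AND NOT S)) OR (((P AND NOT Q) AND NOT R) AND NOT S))

The 0-rows are (0,0,0,1), (0,1,1,0), (1,0,0,0). Take each as a conjunction (¬P·¬Q·¬R·S, ¬P·Q·R·¬S, P·¬Q·¬R·¬S), form their disjunction, and complement — that gives a formula that is 1 everywhere φ is.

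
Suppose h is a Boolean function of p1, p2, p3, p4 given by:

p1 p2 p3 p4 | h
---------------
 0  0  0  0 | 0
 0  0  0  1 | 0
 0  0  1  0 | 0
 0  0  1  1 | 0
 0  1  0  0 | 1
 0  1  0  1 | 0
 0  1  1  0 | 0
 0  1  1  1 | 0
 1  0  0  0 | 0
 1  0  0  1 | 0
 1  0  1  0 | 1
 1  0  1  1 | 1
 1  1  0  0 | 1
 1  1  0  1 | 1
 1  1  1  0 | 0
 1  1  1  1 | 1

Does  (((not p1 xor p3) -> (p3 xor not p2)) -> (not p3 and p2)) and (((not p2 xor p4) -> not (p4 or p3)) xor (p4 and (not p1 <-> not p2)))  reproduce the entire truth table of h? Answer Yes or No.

No

Test each input against both h and the formula:
  p1=0, p2=0, p3=0, p4=0: formula gives 0, h = 0 ✓
  p1=0, p2=0, p3=0, p4=1: formula gives 0, h = 0 ✓
  p1=0, p2=0, p3=1, p4=0: formula gives 0, h = 0 ✓
  p1=0, p2=0, p3=1, p4=1: formula gives 0, h = 0 ✓
  …
  p1=1, p2=0, p3=1, p4=0: formula gives 0, but h = 1 ✗
Since they disagree at (1,0,1,0), the expression is not a correct formula for h.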